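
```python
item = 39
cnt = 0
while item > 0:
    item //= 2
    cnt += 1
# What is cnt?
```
Trace:
  item=39
  item=39, cnt=0
  item=19, cnt=1
  item=9, cnt=2
  item=4, cnt=3
  item=2, cnt=4
  item=1, cnt=5
  item=0, cnt=6

Final answer: 6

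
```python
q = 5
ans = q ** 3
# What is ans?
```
Trace:
  q=5
  q=5, ans=125

Final answer: 125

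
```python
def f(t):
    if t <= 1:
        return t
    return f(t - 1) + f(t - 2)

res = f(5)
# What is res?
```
Call trace (a repeated sub-call is expanded the first time; later identical calls just restate its return value):
f(t=5)
  f(t=4)
    f(t=3)
      f(t=2)
        f(t=1)
        -> return 1
        f(t=0)
        -> return 0
      -> return 1
      f(t=1)
      -> return 1
    -> return 2
    f(t=2) -> return 1  (same call as traced above)
  -> return 3
  f(t=3) -> return 2  (same call as traced above)
-> return 5

Final answer: 5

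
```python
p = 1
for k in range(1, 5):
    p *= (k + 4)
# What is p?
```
Trace:
  p=1
  p=5, k=1
  p=30, k=2
  p=210, k=3
  p=1680, k=4

Final answer: 1680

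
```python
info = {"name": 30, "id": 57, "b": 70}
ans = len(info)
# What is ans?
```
Trace:
  info={'name': 30, 'id': 57, 'b': 70}
  info={'name': 30, 'id': 57, 'b': 70}, ans=3

Final answer: 3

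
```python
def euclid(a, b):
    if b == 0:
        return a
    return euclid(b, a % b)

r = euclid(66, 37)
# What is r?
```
Call trace:
euclid(a=66, b=37)
  euclid(a=37, b=29)
    euclid(a=29, b=8)
      euclid(a=8, b=5)
        euclid(a=5, b=3)
          euclid(a=3, b=2)
            euclid(a=2, b=1)
              euclid(a=1, b=0)
              -> return 1
            -> return 1
          -> return 1
        -> return 1
      -> return 1
    -> return 1
  -> return 1
-> return 1

Final answer: 1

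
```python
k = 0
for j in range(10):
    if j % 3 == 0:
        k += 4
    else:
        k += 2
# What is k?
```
Trace:
  k=0
  k=4, j=0
  k=6, j=1
  k=8, j=2
  k=12, j=3
  k=14, j=4
  k=16, j=5
  k=20, j=6
  k=22, j=7
  k=24, j=8
  k=28, j=9

Final answer: 28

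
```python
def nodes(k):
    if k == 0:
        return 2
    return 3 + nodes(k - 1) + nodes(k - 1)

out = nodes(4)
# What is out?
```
Call trace (a repeated sub-call is expanded the first time; later identical calls just restate its return value):
nodes(k=4)
  nodes(k=3)
    nodes(k=2)
      nodes(k=1)
        nodes(k=0)
        -> return 2
        nodes(k=0)
        -> return 2
      -> return 7
      nodes(k=1) -> return 7  (same call as traced above)
    -> return 17
    nodes(k=2) -> return 17  (same call as traced above)
  -> return 37
  nodes(k=3) -> return 37  (same call as traced above)
-> return 77

Final answer: 77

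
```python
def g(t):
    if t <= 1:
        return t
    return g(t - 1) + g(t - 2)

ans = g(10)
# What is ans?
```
Call trace (a repeated sub-call is expanded the first time; later identical calls just restate its return value):
g(t=10)
  g(t=9)
    g(t=8)
      g(t=7)
        g(t=6)
          g(t=5)
            g(t=4)
              g(t=3)
                g(t=2)
                  g(t=1)
                  -> return 1
                  g(t=0)
                  -> return 0
                -> return 1
                g(t=1)
                -> return 1
              -> return 2
              g(t=2) -> return 1  (same call as traced above)
            -> return 3
            g(t=3) -> return 2  (same call as traced above)
          -> return 5
          g(t=4) -> return 3  (same call as traced above)
        -> return 8
        g(t=5) -> return 5  (same call as traced above)
      -> return 13
      g(t=6) -> return 8  (same call as traced above)
    -> return 21
    g(t=7) -> return 13  (same call as traced above)
  -> return 34
  g(t=8) -> return 21  (same call as traced above)
-> return 55

Final answer: 55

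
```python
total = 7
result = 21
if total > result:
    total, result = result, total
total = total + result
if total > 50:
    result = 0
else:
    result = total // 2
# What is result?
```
Trace:
  total=7
  total=7, result=21
  total=7, result=21
  total=28, result=21
  total=28, result=14

Final answer: 14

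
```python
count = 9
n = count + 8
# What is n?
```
Trace:
  count=9
  count=9, n=17

Final answer: 17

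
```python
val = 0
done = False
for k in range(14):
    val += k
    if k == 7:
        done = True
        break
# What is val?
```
Trace:
  val=0
  val=0, done=False
  val=0, done=False, k=0
  val=1, done=False, k=1
  val=3, done=False, k=2
  val=6, done=False, k=3
  val=10, done=False, k=4
  val=15, done=False, k=5
  val=21, done=False, k=6
  val=28, done=True, k=7

Final answer: 28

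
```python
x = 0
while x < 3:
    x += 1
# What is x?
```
Trace:
  x=0
  x=1
  x=2
  x=3

Final answer: 3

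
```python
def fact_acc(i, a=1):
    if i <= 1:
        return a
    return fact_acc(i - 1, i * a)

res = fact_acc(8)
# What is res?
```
Call trace:
fact_acc(i=8, a=1)
  fact_acc(i=7, a=8)
    fact_acc(i=6, a=56)
      fact_acc(i=5, a=336)
        fact_acc(i=4, a=1680)
          fact_acc(i=3, a=6720)
            fact_acc(i=2, a=20160)
              fact_acc(i=1, a=40320)
              -> return 40320
            -> return 40320
          -> return 40320
        -> return 40320
      -> return 40320
    -> return 40320
  -> return 40320
-> return 40320

Final answer: 40320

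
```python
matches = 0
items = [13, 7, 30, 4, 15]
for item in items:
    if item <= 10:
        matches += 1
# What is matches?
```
Trace:
  matches=0
  matches=0, item=13
  matches=1, item=7
  matches=1, item=30
  matches=2, item=4
  matches=2, item=15

Final answer: 2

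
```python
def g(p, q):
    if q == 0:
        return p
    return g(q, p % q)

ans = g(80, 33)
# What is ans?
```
Call trace:
g(p=80, q=33)
  g(p=33, q=14)
    g(p=14, q=5)
      g(p=5, q=4)
        g(p=4, q=1)
          g(p=1, q=0)
          -> return 1
        -> return 1
      -> return 1
    -> return 1
  -> return 1
-> return 1

Final answer: 1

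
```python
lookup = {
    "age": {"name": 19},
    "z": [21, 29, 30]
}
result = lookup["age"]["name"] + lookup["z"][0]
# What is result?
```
Trace:
  lookup={'age': {'name': 19}, 'z': [21, 29, 30]}
  lookup={'age': {'name': 19}, 'z': [21, 29, 30]}, result=40

Final answer: 40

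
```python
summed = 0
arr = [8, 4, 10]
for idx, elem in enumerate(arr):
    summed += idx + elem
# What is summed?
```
Trace:
  summed=0
  summed=8, idx=0, elem=8
  summed=13, idx=1, elem=4
  summed=25, idx=2, elem=10

Final answer: 25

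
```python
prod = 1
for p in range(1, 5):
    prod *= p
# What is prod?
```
Trace:
  prod=1
  prod=1, p=1
  prod=2, p=2
  prod=6, p=3
  prod=24, p=4

Final answer: 24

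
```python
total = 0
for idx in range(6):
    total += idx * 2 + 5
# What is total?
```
Trace:
  total=0
  total=5, idx=0
  total=12, idx=1
  total=21, idx=2
  total=32, idx=3
  total=45, idx=4
  total=60, idx=5

Final answer: 60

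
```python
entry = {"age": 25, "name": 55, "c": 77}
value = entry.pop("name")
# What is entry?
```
Trace:
  entry={'age': 25, 'name': 55, 'c': 77}
  entry={'age': 25, 'c': 77}, value=55

Final answer: {'age': 25, 'c': 77}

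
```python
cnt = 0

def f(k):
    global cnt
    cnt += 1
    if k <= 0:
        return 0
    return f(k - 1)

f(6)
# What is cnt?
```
Call trace:
f(k=6)
  f(k=5)
    f(k=4)
      f(k=3)
        f(k=2)
          f(k=1)
            f(k=0)
            -> return 0
          -> return 0
        -> return 0
      -> return 0
    -> return 0
  -> return 0
-> return 0

cnt is incremented once per call. f is entered once for each k = 6, 5, 4, 3, 2, 1, 0 (the k <= 0 call returns without recursing), i.e. 6 + 1 calls.
cnt = 7

Final answer: 7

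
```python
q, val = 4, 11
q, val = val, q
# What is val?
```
Trace:
  q=4, val=11
  q=11, val=4

Final answer: 4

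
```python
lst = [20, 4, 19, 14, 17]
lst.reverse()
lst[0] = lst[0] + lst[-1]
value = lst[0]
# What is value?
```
Trace:
  lst=[20, 4, 19, 14, 17]
  lst=[17, 14, 19, 4, 20]
  lst=[37, 14, 19, 4, 20]
  lst=[37, 14, 19, 4, 20], value=37

Final answer: 37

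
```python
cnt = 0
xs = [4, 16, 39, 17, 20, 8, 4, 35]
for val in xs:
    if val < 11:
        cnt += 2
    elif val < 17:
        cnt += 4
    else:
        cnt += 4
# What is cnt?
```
Trace:
  cnt=0
  cnt=2, val=4
  cnt=6, val=16
  cnt=10, val=39
  cnt=14, val=17
  cnt=18, val=20
  cnt=20, val=8
  cnt=22, val=4
  cnt=26, val=35

Final answer: 26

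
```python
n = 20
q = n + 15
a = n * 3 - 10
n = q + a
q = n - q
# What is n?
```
Trace:
  n=20
  n=20, q=35
  n=20, q=35, a=50
  n=85, q=35, a=50
  n=85, q=50, a=50

Final answer: 85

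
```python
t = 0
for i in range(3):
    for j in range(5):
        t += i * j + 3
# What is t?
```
Trace:
  t=0
  t=3, i=0, j=0
  t=6, i=0, j=1
  t=9, i=0, j=2
  t=12, i=0, j=3
  t=15, i=0, j=4
  t=18, i=1, j=0
  t=22, i=1, j=1
  t=27, i=1, j=2
  t=33, i=1, j=3
  t=40, i=1, j=4
  t=43, i=2, j=0
  t=48, i=2, j=1
  t=55, i=2, j=2
  t=64, i=2, j=3
  t=75, i=2, j=4

Final answer: 75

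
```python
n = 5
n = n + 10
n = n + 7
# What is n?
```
Trace:
  n=5
  n=15
  n=22

Final answer: 22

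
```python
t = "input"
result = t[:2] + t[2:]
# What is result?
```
Trace:
  t='input'
  t='input', result='input'

Final answer: 'input'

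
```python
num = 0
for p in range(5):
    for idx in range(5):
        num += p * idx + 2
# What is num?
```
Trace:
  num=0
  num=2, p=0, idx=0
  num=4, p=0, idx=1
  num=6, p=0, idx=2
  num=8, p=0, idx=3
  num=10, p=0, idx=4
  num=12, p=1, idx=0
  num=15, p=1, idx=1
  num=19, p=1, idx=2
  num=24, p=1, idx=3
  num=30, p=1, idx=4
  num=32, p=2, idx=0
  num=36, p=2, idx=1
  num=42, p=2, idx=2
  num=50, p=2, idx=3
  num=60, p=2, idx=4
  num=62, p=3, idx=0
  num=67, p=3, idx=1
  num=75, p=3, idx=2
  num=86, p=3, idx=3
  num=100, p=3, idx=4
  num=102, p=4, idx=0
  num=108, p=4, idx=1
  num=118, p=4, idx=2
  num=132, p=4, idx=3
  num=150, p=4, idx=4

Final answer: 150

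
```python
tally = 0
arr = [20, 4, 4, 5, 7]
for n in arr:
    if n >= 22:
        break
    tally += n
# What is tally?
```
Trace:
  tally=0
  tally=20, n=20
  tally=24, n=4
  tally=28, n=4
  tally=33, n=5
  tally=40, n=7

Final answer: 40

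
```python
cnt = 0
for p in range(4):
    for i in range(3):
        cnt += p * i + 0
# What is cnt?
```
Trace:
  cnt=0
  cnt=0, p=0, i=0
  cnt=0, p=0, i=1
  cnt=0, p=0, i=2
  cnt=0, p=1, i=0
  cnt=1, p=1, i=1
  cnt=3, p=1, i=2
  cnt=3, p=2, i=0
  cnt=5, p=2, i=1
  cnt=9, p=2, i=2
  cnt=9, p=3, i=0
  cnt=12, p=3, i=1
  cnt=18, p=3, i=2

Final answer: 18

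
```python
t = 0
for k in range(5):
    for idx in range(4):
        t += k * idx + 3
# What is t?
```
Trace:
  t=0
  t=3, k=0, idx=0
  t=6, k=0, idx=1
  t=9, k=0, idx=2
  t=12, k=0, idx=3
  t=15, k=1, idx=0
  t=19, k=1, idx=1
  t=24, k=1, idx=2
  t=30, k=1, idx=3
  t=33, k=2, idx=0
  t=38, k=2, idx=1
  t=45, k=2, idx=2
  t=54, k=2, idx=3
  t=57, k=3, idx=0
  t=63, k=3, idx=1
  t=72, k=3, idx=2
  t=84, k=3, idx=3
  t=87, k=4, idx=0
  t=94, k=4, idx=1
  t=105, k=4, idx=2
  t=120, k=4, idx=3

Final answer: 120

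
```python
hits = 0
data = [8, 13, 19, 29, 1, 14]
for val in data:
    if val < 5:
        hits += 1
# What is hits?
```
Trace:
  hits=0
  hits=0, val=8
  hits=0, val=13
  hits=0, val=19
  hits=0, val=29
  hits=1, val=1
  hits=1, val=14

Final answer: 1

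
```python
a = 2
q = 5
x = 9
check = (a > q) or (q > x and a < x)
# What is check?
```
Trace:
  a=2
  a=2, q=5
  a=2, q=5, x=9
  a=2, q=5, x=9, check=False

Final answer: False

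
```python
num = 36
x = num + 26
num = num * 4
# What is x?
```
Trace:
  num=36
  num=36, x=62
  num=144, x=62

Final answer: 62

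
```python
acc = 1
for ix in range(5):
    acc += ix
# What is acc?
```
Trace:
  acc=1
  acc=1, ix=0
  acc=2, ix=1
  acc=4, ix=2
  acc=7, ix=3
  acc=11, ix=4

Final answer: 11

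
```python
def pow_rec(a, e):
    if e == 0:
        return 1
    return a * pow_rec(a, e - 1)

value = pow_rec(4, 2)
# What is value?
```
Call trace:
pow_rec(a=4, e=2)
  pow_rec(a=4, e=1)
    pow_rec(a=4, e=0)
    -> return 1
  -> return 4
-> return 16

Final answer: 16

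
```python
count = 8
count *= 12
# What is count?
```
Trace:
  count=8
  count=96

Final answer: 96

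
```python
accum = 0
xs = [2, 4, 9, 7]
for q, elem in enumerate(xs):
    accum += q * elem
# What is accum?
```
Trace:
  accum=0
  accum=0, q=0, elem=2
  accum=4, q=1, elem=4
  accum=22, q=2, elem=9
  accum=43, q=3, elem=7

Final answer: 43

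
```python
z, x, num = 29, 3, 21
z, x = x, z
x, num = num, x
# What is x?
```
Trace:
  z=29, x=3, num=21
  z=3, x=29, num=21
  z=3, x=21, num=29

Final answer: 21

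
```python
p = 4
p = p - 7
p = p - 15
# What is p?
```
Trace:
  p=4
  p=-3
  p=-18

Final answer: -18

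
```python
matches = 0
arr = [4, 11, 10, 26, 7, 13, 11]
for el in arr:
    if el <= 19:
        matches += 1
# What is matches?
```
Trace:
  matches=0
  matches=1, el=4
  matches=2, el=11
  matches=3, el=10
  matches=3, el=26
  matches=4, el=7
  matches=5, el=13
  matches=6, el=11

Final answer: 6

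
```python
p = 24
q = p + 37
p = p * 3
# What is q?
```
Trace:
  p=24
  p=24, q=61
  p=72, q=61

Final answer: 61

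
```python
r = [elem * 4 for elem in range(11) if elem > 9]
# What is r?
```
Trace:
  elem=0
  elem=1
  elem=2
  elem=3
  elem=4
  elem=5
  elem=6
  elem=7
  elem=8
  elem=9
  elem=10
  r=[40]

Final answer: [40]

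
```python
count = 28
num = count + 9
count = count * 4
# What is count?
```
Trace:
  count=28
  count=28, num=37
  count=112, num=37

Final answer: 112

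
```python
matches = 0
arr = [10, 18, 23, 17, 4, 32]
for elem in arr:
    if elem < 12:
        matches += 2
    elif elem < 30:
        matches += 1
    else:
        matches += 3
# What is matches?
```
Trace:
  matches=0
  matches=2, elem=10
  matches=3, elem=18
  matches=4, elem=23
  matches=5, elem=17
  matches=7, elem=4
  matches=10, elem=32

Final answer: 10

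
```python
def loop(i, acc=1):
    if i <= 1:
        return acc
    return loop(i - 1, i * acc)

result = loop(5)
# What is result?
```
Call trace:
loop(i=5, acc=1)
  loop(i=4, acc=5)
    loop(i=3, acc=20)
      loop(i=2, acc=60)
        loop(i=1, acc=120)
        -> return 120
      -> return 120
    -> return 120
  -> return 120
-> return 120

Final answer: 120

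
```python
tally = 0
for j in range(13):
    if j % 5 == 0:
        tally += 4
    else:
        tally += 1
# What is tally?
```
Trace:
  tally=0
  tally=4, j=0
  tally=5, j=1
  tally=6, j=2
  tally=7, j=3
  tally=8, j=4
  tally=12, j=5
  tally=13, j=6
  tally=14, j=7
  tally=15, j=8
  tally=16, j=9
  tally=20, j=10
  tally=21, j=11
  tally=22, j=12

Final answer: 22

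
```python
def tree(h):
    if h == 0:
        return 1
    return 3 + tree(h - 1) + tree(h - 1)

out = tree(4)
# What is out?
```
Call trace (a repeated sub-call is expanded the first time; later identical calls just restate its return value):
tree(h=4)
  tree(h=3)
    tree(h=2)
      tree(h=1)
        tree(h=0)
        -> return 1
        tree(h=0)
        -> return 1
      -> return 5
      tree(h=1) -> return 5  (same call as traced above)
    -> return 13
    tree(h=2) -> return 13  (same call as traced above)
  -> return 29
  tree(h=3) -> return 29  (same call as traced above)
-> return 61

Final answer: 61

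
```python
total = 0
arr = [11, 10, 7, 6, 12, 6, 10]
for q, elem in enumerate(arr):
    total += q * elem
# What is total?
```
Trace:
  total=0
  total=0, q=0, elem=11
  total=10, q=1, elem=10
  total=24, q=2, elem=7
  total=42, q=3, elem=6
  total=90, q=4, elem=12
  total=120, q=5, elem=6
  total=180, q=6, elem=10

Final answer: 180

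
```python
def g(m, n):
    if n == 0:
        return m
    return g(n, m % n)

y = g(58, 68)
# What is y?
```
Call trace:
g(m=58, n=68)
  g(m=68, n=58)
    g(m=58, n=10)
      g(m=10, n=8)
        g(m=8, n=2)
          g(m=2, n=0)
          -> return 2
        -> return 2
      -> return 2
    -> return 2
  -> return 2
-> return 2

Final answer: 2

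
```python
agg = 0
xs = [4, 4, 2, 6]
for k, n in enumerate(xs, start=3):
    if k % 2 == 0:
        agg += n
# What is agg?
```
Trace:
  agg=0
  agg=0, k=3, n=4
  agg=4, k=4, n=4
  agg=4, k=5, n=2
  agg=10, k=6, n=6

Final answer: 10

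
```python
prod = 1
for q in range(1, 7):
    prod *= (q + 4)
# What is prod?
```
Trace:
  prod=1
  prod=5, q=1
  prod=30, q=2
  prod=210, q=3
  prod=1680, q=4
  prod=15120, q=5
  prod=151200, q=6

Final answer: 151200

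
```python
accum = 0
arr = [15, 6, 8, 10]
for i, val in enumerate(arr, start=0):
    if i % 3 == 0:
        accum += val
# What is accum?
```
Trace:
  accum=0
  accum=15, i=0, val=15
  accum=15, i=1, val=6
  accum=15, i=2, val=8
  accum=25, i=3, val=10

Final answer: 25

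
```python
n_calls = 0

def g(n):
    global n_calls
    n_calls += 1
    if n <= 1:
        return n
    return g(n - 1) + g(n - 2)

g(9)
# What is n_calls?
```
Call trace (a repeated sub-call is expanded the first time; later identical calls just restate its return value):
g(n=9)
  g(n=8)
    g(n=7)
      g(n=6)
        g(n=5)
          g(n=4)
            g(n=3)
              g(n=2)
                g(n=1)
                -> return 1
                g(n=0)
                -> return 0
              -> return 1
              g(n=1)
              -> return 1
            -> return 2
            g(n=2) -> return 1  (same call as traced above)
          -> return 3
          g(n=3) -> return 2  (same call as traced above)
        -> return 5
        g(n=4) -> return 3  (same call as traced above)
      -> return 8
      g(n=5) -> return 5  (same call as traced above)
    -> return 13
    g(n=6) -> return 8  (same call as traced above)
  -> return 21
  g(n=7) -> return 13  (same call as traced above)
-> return 34

n_calls is incremented once per call, so count the calls in each subtree. Let C(n) = number of calls made by g(n).
C(0) = C(1) = 1 (base case, no recursion); C(n) = 1 + C(n - 1) + C(n - 2) otherwise.
C(2) = 1 + C(1) + C(0) = 1 + 1 + 1 = 3
C(3) = 1 + C(2) + C(1) = 1 + 3 + 1 = 5
C(4) = 1 + C(3) + C(2) = 1 + 5 + 3 = 9
C(5) = 1 + C(4) + C(3) = 1 + 9 + 5 = 15
C(6) = 1 + C(5) + C(4) = 1 + 15 + 9 = 25
C(7) = 1 + C(6) + C(5) = 1 + 25 + 15 = 41
C(8) = 1 + C(7) + C(6) = 1 + 41 + 25 = 67
C(9) = 1 + C(8) + C(7) = 1 + 67 + 41 = 109
n_calls = C(9) = 109

Final answer: 109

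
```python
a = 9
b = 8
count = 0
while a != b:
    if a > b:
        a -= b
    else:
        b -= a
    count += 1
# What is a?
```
Trace:
  a=9
  a=9, b=8
  a=9, b=8, count=0
  a=1, b=8, count=1
  a=1, b=7, count=2
  a=1, b=6, count=3
  a=1, b=5, count=4
  a=1, b=4, count=5
  a=1, b=3, count=6
  a=1, b=2, count=7
  a=1, b=1, count=8

Final answer: 1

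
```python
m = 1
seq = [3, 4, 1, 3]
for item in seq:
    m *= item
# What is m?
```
Trace:
  m=1
  m=3, item=3
  m=12, item=4
  m=12, item=1
  m=36, item=3

Final answer: 36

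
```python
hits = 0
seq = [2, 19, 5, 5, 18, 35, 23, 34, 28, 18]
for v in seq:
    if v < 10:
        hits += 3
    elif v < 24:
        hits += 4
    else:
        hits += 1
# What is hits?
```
Trace:
  hits=0
  hits=3, v=2
  hits=7, v=19
  hits=10, v=5
  hits=13, v=5
  hits=17, v=18
  hits=18, v=35
  hits=22, v=23
  hits=23, v=34
  hits=24, v=28
  hits=28, v=18

Final answer: 28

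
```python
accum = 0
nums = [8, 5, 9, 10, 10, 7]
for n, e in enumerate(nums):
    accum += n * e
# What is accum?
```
Trace:
  accum=0
  accum=0, n=0, e=8
  accum=5, n=1, e=5
  accum=23, n=2, e=9
  accum=53, n=3, e=10
  accum=93, n=4, e=10
  accum=128, n=5, e=7

Final answer: 128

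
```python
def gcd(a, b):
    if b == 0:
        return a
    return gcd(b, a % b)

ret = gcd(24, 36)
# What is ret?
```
Call trace:
gcd(a=24, b=36)
  gcd(a=36, b=24)
    gcd(a=24, b=12)
      gcd(a=12, b=0)
      -> return 12
    -> return 12
  -> return 12
-> return 12

Final answer: 12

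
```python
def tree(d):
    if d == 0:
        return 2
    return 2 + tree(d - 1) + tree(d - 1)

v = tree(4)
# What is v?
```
Call trace (a repeated sub-call is expanded the first time; later identical calls just restate its return value):
tree(d=4)
  tree(d=3)
    tree(d=2)
      tree(d=1)
        tree(d=0)
        -> return 2
        tree(d=0)
        -> return 2
      -> return 6
      tree(d=1) -> return 6  (same call as traced above)
    -> return 14
    tree(d=2) -> return 14  (same call as traced above)
  -> return 30
  tree(d=3) -> return 30  (same call as traced above)
-> return 62

Final answer: 62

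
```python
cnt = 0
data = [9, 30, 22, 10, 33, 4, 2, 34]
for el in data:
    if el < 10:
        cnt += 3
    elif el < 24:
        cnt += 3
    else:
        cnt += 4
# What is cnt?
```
Trace:
  cnt=0
  cnt=3, el=9
  cnt=7, el=30
  cnt=10, el=22
  cnt=13, el=10
  cnt=17, el=33
  cnt=20, el=4
  cnt=23, el=2
  cnt=27, el=34

Final answer: 27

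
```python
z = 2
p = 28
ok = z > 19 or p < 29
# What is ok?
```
Trace:
  z=2
  z=2, p=28
  z=2, p=28, ok=True

Final answer: True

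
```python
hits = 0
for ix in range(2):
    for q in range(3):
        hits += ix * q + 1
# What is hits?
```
Trace:
  hits=0
  hits=1, ix=0, q=0
  hits=2, ix=0, q=1
  hits=3, ix=0, q=2
  hits=4, ix=1, q=0
  hits=6, ix=1, q=1
  hits=9, ix=1, q=2

Final answer: 9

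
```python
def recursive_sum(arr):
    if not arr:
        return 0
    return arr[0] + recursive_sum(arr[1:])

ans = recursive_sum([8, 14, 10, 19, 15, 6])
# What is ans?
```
Call trace:
recursive_sum(arr=[8, 14, 10, 19, 15, 6])
  recursive_sum(arr=[14, 10, 19, 15, 6])
    recursive_sum(arr=[10, 19, 15, 6])
      recursive_sum(arr=[19, 15, 6])
        recursive_sum(arr=[15, 6])
          recursive_sum(arr=[6])
            recursive_sum(arr=[])
            -> return 0
          -> return 6
        -> return 21
      -> return 40
    -> return 50
  -> return 64
-> return 72

Final answer: 72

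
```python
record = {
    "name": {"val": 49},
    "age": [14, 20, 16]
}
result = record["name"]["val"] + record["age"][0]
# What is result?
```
Trace:
  record={'name': {'val': 49}, 'age': [14, 20, 16]}
  record={'name': {'val': 49}, 'age': [14, 20, 16]}, result=63

Final answer: 63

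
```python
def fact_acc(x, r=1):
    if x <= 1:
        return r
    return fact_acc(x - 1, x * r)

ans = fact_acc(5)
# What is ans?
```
Call trace:
fact_acc(x=5, r=1)
  fact_acc(x=4, r=5)
    fact_acc(x=3, r=20)
      fact_acc(x=2, r=60)
        fact_acc(x=1, r=120)
        -> return 120
      -> return 120
    -> return 120
  -> return 120
-> return 120

Final answer: 120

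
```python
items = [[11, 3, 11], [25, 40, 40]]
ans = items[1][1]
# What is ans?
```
Trace:
  items=[[11, 3, 11], [25, 40, 40]]
  items=[[11, 3, 11], [25, 40, 40]], ans=40

Final answer: 40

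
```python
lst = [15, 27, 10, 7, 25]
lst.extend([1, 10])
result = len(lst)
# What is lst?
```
Trace:
  lst=[15, 27, 10, 7, 25]
  lst=[15, 27, 10, 7, 25, 1, 10]
  lst=[15, 27, 10, 7, 25, 1, 10], result=7

Final answer: [15, 27, 10, 7, 25, 1, 10]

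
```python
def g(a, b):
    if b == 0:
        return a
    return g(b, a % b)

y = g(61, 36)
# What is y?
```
Call trace:
g(a=61, b=36)
  g(a=36, b=25)
    g(a=25, b=11)
      g(a=11, b=3)
        g(a=3, b=2)
          g(a=2, b=1)
            g(a=1, b=0)
            -> return 1
          -> return 1
        -> return 1
      -> return 1
    -> return 1
  -> return 1
-> return 1

Final answer: 1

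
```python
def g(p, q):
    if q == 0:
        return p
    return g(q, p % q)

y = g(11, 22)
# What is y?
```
Call trace:
g(p=11, q=22)
  g(p=22, q=11)
    g(p=11, q=0)
    -> return 11
  -> return 11
-> return 11

Final answer: 11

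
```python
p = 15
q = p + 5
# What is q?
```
Trace:
  p=15
  p=15, q=20

Final answer: 20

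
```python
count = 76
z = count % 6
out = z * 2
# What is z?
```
Trace:
  count=76
  count=76, z=4
  count=76, z=4, out=8

Final answer: 4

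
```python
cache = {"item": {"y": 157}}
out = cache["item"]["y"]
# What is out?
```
Trace:
  cache={'item': {'y': 157}}
  cache={'item': {'y': 157}}, out=157

Final answer: 157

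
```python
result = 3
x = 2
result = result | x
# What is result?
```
Trace:
  result=3
  result=3, x=2
  result=3, x=2

Final answer: 3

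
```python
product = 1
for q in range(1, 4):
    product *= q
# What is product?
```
Trace:
  product=1
  product=1, q=1
  product=2, q=2
  product=6, q=3

Final answer: 6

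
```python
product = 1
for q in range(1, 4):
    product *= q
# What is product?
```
Trace:
  product=1
  product=1, q=1
  product=2, q=2
  product=6, q=3

Final answer: 6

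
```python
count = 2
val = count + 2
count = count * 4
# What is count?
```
Trace:
  count=2
  count=2, val=4
  count=8, val=4

Final answer: 8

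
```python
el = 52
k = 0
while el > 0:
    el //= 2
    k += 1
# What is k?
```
Trace:
  el=52
  el=52, k=0
  el=26, k=1
  el=13, k=2
  el=6, k=3
  el=3, k=4
  el=1, k=5
  el=0, k=6

Final answer: 6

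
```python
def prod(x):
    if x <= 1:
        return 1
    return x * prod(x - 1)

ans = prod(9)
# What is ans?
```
Call trace:
prod(x=9)
  prod(x=8)
    prod(x=7)
      prod(x=6)
        prod(x=5)
          prod(x=4)
            prod(x=3)
              prod(x=2)
                prod(x=1)
                -> return 1
              -> return 2
            -> return 6
          -> return 24
        -> return 120
      -> return 720
    -> return 5040
  -> return 40320
-> return 362880

Final answer: 362880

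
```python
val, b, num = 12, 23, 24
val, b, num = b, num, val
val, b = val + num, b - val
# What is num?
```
Trace:
  val=12, b=23, num=24
  val=23, b=24, num=12
  val=35, b=1, num=12

Final answer: 12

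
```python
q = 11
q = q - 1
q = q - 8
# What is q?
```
Trace:
  q=11
  q=10
  q=2

Final answer: 2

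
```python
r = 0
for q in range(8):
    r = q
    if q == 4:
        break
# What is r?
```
Trace:
  r=0
  r=0, q=0
  r=1, q=1
  r=2, q=2
  r=3, q=3
  r=4, q=4

Final answer: 4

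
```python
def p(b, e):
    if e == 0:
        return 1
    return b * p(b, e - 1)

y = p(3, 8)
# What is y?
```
Call trace:
p(b=3, e=8)
  p(b=3, e=7)
    p(b=3, e=6)
      p(b=3, e=5)
        p(b=3, e=4)
          p(b=3, e=3)
            p(b=3, e=2)
              p(b=3, e=1)
                p(b=3, e=0)
                -> return 1
              -> return 3
            -> return 9
          -> return 27
        -> return 81
      -> return 243
    -> return 729
  -> return 2187
-> return 6561

Final answer: 6561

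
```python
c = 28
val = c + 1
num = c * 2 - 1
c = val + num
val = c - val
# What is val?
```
Trace:
  c=28
  c=28, val=29
  c=28, val=29, num=55
  c=84, val=29, num=55
  c=84, val=55, num=55

Final answer: 55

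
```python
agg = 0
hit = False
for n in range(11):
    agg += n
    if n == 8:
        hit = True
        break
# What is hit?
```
Trace:
  agg=0
  agg=0, hit=False
  agg=0, hit=False, n=0
  agg=1, hit=False, n=1
  agg=3, hit=False, n=2
  agg=6, hit=False, n=3
  agg=10, hit=False, n=4
  agg=15, hit=False, n=5
  agg=21, hit=False, n=6
  agg=28, hit=False, n=7
  agg=36, hit=True, n=8

Final answer: True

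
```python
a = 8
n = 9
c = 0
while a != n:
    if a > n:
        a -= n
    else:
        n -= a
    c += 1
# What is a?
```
Trace:
  a=8
  a=8, n=9
  a=8, n=9, c=0
  a=8, n=1, c=1
  a=7, n=1, c=2
  a=6, n=1, c=3
  a=5, n=1, c=4
  a=4, n=1, c=5
  a=3, n=1, c=6
  a=2, n=1, c=7
  a=1, n=1, c=8

Final answer: 1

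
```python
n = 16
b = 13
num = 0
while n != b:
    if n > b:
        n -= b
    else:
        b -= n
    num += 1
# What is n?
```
Trace:
  n=16
  n=16, b=13
  n=16, b=13, num=0
  n=3, b=13, num=1
  n=3, b=10, num=2
  n=3, b=7, num=3
  n=3, b=4, num=4
  n=3, b=1, num=5
  n=2, b=1, num=6
  n=1, b=1, num=7

Final answer: 1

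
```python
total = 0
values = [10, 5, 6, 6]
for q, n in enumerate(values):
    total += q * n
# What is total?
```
Trace:
  total=0
  total=0, q=0, n=10
  total=5, q=1, n=5
  total=17, q=2, n=6
  total=35, q=3, n=6

Final answer: 35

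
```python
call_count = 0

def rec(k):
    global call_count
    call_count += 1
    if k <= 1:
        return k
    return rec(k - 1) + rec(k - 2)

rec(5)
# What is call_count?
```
Call trace (a repeated sub-call is expanded the first time; later identical calls just restate its return value):
rec(k=5)
  rec(k=4)
    rec(k=3)
      rec(k=2)
        rec(k=1)
        -> return 1
        rec(k=0)
        -> return 0
      -> return 1
      rec(k=1)
      -> return 1
    -> return 2
    rec(k=2) -> return 1  (same call as traced above)
  -> return 3
  rec(k=3) -> return 2  (same call as traced above)
-> return 5

call_count is incremented once per call, so count the calls in each subtree. Let C(k) = number of calls made by rec(k).
C(0) = C(1) = 1 (base case, no recursion); C(k) = 1 + C(k - 1) + C(k - 2) otherwise.
C(2) = 1 + C(1) + C(0) = 1 + 1 + 1 = 3
C(3) = 1 + C(2) + C(1) = 1 + 3 + 1 = 5
C(4) = 1 + C(3) + C(2) = 1 + 5 + 3 = 9
C(5) = 1 + C(4) + C(3) = 1 + 9 + 5 = 15
call_count = C(5) = 15

Final answer: 15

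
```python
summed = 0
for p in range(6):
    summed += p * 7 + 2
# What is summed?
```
Trace:
  summed=0
  summed=2, p=0
  summed=11, p=1
  summed=27, p=2
  summed=50, p=3
  summed=80, p=4
  summed=117, p=5

Final answer: 117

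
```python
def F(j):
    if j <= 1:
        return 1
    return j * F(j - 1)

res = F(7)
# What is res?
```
Call trace:
F(j=7)
  F(j=6)
    F(j=5)
      F(j=4)
        F(j=3)
          F(j=2)
            F(j=1)
            -> return 1
          -> return 2
        -> return 6
      -> return 24
    -> return 120
  -> return 720
-> return 5040

Final answer: 5040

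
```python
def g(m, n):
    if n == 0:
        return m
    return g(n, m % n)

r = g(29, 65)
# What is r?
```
Call trace:
g(m=29, n=65)
  g(m=65, n=29)
    g(m=29, n=7)
      g(m=7, n=1)
        g(m=1, n=0)
        -> return 1
      -> return 1
    -> return 1
  -> return 1
-> return 1

Final answer: 1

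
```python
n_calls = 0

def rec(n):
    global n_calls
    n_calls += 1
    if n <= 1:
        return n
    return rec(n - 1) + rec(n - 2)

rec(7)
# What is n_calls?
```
Call trace (a repeated sub-call is expanded the first time; later identical calls just restate its return value):
rec(n=7)
  rec(n=6)
    rec(n=5)
      rec(n=4)
        rec(n=3)
          rec(n=2)
            rec(n=1)
            -> return 1
            rec(n=0)
            -> return 0
          -> return 1
          rec(n=1)
          -> return 1
        -> return 2
        rec(n=2) -> return 1  (same call as traced above)
      -> return 3
      rec(n=3) -> return 2  (same call as traced above)
    -> return 5
    rec(n=4) -> return 3  (same call as traced above)
  -> return 8
  rec(n=5) -> return 5  (same call as traced above)
-> return 13

n_calls is incremented once per call, so count the calls in each subtree. Let C(n) = number of calls made by rec(n).
C(0) = C(1) = 1 (base case, no recursion); C(n) = 1 + C(n - 1) + C(n - 2) otherwise.
C(2) = 1 + C(1) + C(0) = 1 + 1 + 1 = 3
C(3) = 1 + C(2) + C(1) = 1 + 3 + 1 = 5
C(4) = 1 + C(3) + C(2) = 1 + 5 + 3 = 9
C(5) = 1 + C(4) + C(3) = 1 + 9 + 5 = 15
C(6) = 1 + C(5) + C(4) = 1 + 15 + 9 = 25
C(7) = 1 + C(6) + C(5) = 1 + 25 + 15 = 41
n_calls = C(7) = 41

Final answer: 41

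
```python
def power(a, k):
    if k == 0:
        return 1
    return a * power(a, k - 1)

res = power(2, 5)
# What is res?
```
Call trace:
power(a=2, k=5)
  power(a=2, k=4)
    power(a=2, k=3)
      power(a=2, k=2)
        power(a=2, k=1)
          power(a=2, k=0)
          -> return 1
        -> return 2
      -> return 4
    -> return 8
  -> return 16
-> return 32

Final answer: 32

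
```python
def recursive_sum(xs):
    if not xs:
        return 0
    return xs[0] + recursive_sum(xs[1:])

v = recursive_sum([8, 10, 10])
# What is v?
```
Call trace:
recursive_sum(xs=[8, 10, 10])
  recursive_sum(xs=[10, 10])
    recursive_sum(xs=[10])
      recursive_sum(xs=[])
      -> return 0
    -> return 10
  -> return 20
-> return 28

Final answer: 28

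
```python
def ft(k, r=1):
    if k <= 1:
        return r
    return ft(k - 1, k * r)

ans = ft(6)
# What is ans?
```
Call trace:
ft(k=6, r=1)
  ft(k=5, r=6)
    ft(k=4, r=30)
      ft(k=3, r=120)
        ft(k=2, r=360)
          ft(k=1, r=720)
          -> return 720
        -> return 720
      -> return 720
    -> return 720
  -> return 720
-> return 720

Final answer: 720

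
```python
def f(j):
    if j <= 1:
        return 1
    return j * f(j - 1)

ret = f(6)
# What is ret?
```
Call trace:
f(j=6)
  f(j=5)
    f(j=4)
      f(j=3)
        f(j=2)
          f(j=1)
          -> return 1
        -> return 2
      -> return 6
    -> return 24
  -> return 120
-> return 720

Final answer: 720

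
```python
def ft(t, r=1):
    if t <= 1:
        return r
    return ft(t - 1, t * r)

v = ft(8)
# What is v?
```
Call trace:
ft(t=8, r=1)
  ft(t=7, r=8)
    ft(t=6, r=56)
      ft(t=5, r=336)
        ft(t=4, r=1680)
          ft(t=3, r=6720)
            ft(t=2, r=20160)
              ft(t=1, r=40320)
              -> return 40320
            -> return 40320
          -> return 40320
        -> return 40320
      -> return 40320
    -> return 40320
  -> return 40320
-> return 40320

Final answer: 40320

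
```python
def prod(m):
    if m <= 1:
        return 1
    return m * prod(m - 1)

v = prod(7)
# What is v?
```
Call trace:
prod(m=7)
  prod(m=6)
    prod(m=5)
      prod(m=4)
        prod(m=3)
          prod(m=2)
            prod(m=1)
            -> return 1
          -> return 2
        -> return 6
      -> return 24
    -> return 120
  -> return 720
-> return 5040

Final answer: 5040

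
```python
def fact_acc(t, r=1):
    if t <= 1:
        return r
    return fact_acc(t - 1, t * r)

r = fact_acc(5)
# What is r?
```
Call trace:
fact_acc(t=5, r=1)
  fact_acc(t=4, r=5)
    fact_acc(t=3, r=20)
      fact_acc(t=2, r=60)
        fact_acc(t=1, r=120)
        -> return 120
      -> return 120
    -> return 120
  -> return 120
-> return 120

Final answer: 120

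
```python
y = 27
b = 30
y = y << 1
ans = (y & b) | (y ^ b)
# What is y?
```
Trace:
  y=27
  y=27, b=30
  y=54, b=30
  y=54, b=30, ans=62

Final answer: 54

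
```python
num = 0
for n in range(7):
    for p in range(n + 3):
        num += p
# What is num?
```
Trace:
  num=0
  num=0, n=0, p=0
  num=1, n=0, p=1
  num=3, n=0, p=2
  num=3, n=1, p=0
  num=4, n=1, p=1
  num=6, n=1, p=2
  num=9, n=1, p=3
  num=9, n=2, p=0
  num=10, n=2, p=1
  num=12, n=2, p=2
  num=15, n=2, p=3
  num=19, n=2, p=4
  num=19, n=3, p=0
  num=20, n=3, p=1
  num=22, n=3, p=2
  num=25, n=3, p=3
  num=29, n=3, p=4
  num=34, n=3, p=5
  num=34, n=4, p=0
  num=35, n=4, p=1
  num=37, n=4, p=2
  num=40, n=4, p=3
  num=44, n=4, p=4
  num=49, n=4, p=5
  num=55, n=4, p=6
  num=55, n=5, p=0
  num=56, n=5, p=1
  num=58, n=5, p=2
  num=61, n=5, p=3
  num=65, n=5, p=4
  num=70, n=5, p=5
  num=76, n=5, p=6
  num=83, n=5, p=7
  num=83, n=6, p=0
  num=84, n=6, p=1
  num=86, n=6, p=2
  num=89, n=6, p=3
  num=93, n=6, p=4
  num=98, n=6, p=5
  num=104, n=6, p=6
  num=111, n=6, p=7
  num=119, n=6, p=8

Final answer: 119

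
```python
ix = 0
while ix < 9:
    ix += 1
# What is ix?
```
Trace:
  ix=0
  ix=1
  ix=2
  ix=3
  ix=4
  ix=5
  ix=6
  ix=7
  ix=8
  ix=9

Final answer: 9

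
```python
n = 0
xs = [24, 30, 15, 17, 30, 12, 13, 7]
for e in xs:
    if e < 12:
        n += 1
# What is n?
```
Trace:
  n=0
  n=0, e=24
  n=0, e=30
  n=0, e=15
  n=0, e=17
  n=0, e=30
  n=0, e=12
  n=0, e=13
  n=1, e=7

Final answer: 1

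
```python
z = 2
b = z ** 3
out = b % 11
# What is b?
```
Trace:
  z=2
  z=2, b=8
  z=2, b=8, out=8

Final answer: 8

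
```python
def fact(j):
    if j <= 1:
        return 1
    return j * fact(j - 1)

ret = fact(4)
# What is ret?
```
Call trace:
fact(j=4)
  fact(j=3)
    fact(j=2)
      fact(j=1)
      -> return 1
    -> return 2
  -> return 6
-> return 24

Final answer: 24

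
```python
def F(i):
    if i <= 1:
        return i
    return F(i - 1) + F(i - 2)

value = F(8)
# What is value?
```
Call trace (a repeated sub-call is expanded the first time; later identical calls just restate its return value):
F(i=8)
  F(i=7)
    F(i=6)
      F(i=5)
        F(i=4)
          F(i=3)
            F(i=2)
              F(i=1)
              -> return 1
              F(i=0)
              -> return 0
            -> return 1
            F(i=1)
            -> return 1
          -> return 2
          F(i=2) -> return 1  (same call as traced above)
        -> return 3
        F(i=3) -> return 2  (same call as traced above)
      -> return 5
      F(i=4) -> return 3  (same call as traced above)
    -> return 8
    F(i=5) -> return 5  (same call as traced above)
  -> return 13
  F(i=6) -> return 8  (same call as traced above)
-> return 21

Final answer: 21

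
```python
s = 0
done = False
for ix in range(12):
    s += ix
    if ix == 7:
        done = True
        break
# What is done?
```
Trace:
  s=0
  s=0, done=False
  s=0, done=False, ix=0
  s=1, done=False, ix=1
  s=3, done=False, ix=2
  s=6, done=False, ix=3
  s=10, done=False, ix=4
  s=15, done=False, ix=5
  s=21, done=False, ix=6
  s=28, done=True, ix=7

Final answer: True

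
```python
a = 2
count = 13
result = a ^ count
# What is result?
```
Trace:
  a=2
  a=2, count=13
  a=2, count=13, result=15

Final answer: 15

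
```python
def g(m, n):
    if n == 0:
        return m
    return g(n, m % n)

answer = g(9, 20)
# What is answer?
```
Call trace:
g(m=9, n=20)
  g(m=20, n=9)
    g(m=9, n=2)
      g(m=2, n=1)
        g(m=1, n=0)
        -> return 1
      -> return 1
    -> return 1
  -> return 1
-> return 1

Final answer: 1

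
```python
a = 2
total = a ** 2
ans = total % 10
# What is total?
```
Trace:
  a=2
  a=2, total=4
  a=2, total=4, ans=4

Final answer: 4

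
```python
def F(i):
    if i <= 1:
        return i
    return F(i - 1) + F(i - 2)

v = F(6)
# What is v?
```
Call trace (a repeated sub-call is expanded the first time; later identical calls just restate its return value):
F(i=6)
  F(i=5)
    F(i=4)
      F(i=3)
        F(i=2)
          F(i=1)
          -> return 1
          F(i=0)
          -> return 0
        -> return 1
        F(i=1)
        -> return 1
      -> return 2
      F(i=2) -> return 1  (same call as traced above)
    -> return 3
    F(i=3) -> return 2  (same call as traced above)
  -> return 5
  F(i=4) -> return 3  (same call as traced above)
-> return 8

Final answer: 8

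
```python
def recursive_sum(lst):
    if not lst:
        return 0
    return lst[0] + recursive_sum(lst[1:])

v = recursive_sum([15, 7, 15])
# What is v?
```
Call trace:
recursive_sum(lst=[15, 7, 15])
  recursive_sum(lst=[7, 15])
    recursive_sum(lst=[15])
      recursive_sum(lst=[])
      -> return 0
    -> return 15
  -> return 22
-> return 37

Final answer: 37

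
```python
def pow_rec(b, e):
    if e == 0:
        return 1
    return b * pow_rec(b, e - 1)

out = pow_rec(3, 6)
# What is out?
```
Call trace:
pow_rec(b=3, e=6)
  pow_rec(b=3, e=5)
    pow_rec(b=3, e=4)
      pow_rec(b=3, e=3)
        pow_rec(b=3, e=2)
          pow_rec(b=3, e=1)
            pow_rec(b=3, e=0)
            -> return 1
          -> return 3
        -> return 9
      -> return 27
    -> return 81
  -> return 243
-> return 729

Final answer: 729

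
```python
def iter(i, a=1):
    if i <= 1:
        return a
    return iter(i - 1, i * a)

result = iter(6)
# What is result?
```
Call trace:
iter(i=6, a=1)
  iter(i=5, a=6)
    iter(i=4, a=30)
      iter(i=3, a=120)
        iter(i=2, a=360)
          iter(i=1, a=720)
          -> return 720
        -> return 720
      -> return 720
    -> return 720
  -> return 720
-> return 720

Final answer: 720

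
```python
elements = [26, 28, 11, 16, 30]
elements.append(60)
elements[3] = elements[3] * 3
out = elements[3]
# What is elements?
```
Trace:
  elements=[26, 28, 11, 16, 30]
  elements=[26, 28, 11, 16, 30, 60]
  elements=[26, 28, 11, 48, 30, 60]
  elements=[26, 28, 11, 48, 30, 60], out=48

Final answer: [26, 28, 11, 48, 30, 60]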